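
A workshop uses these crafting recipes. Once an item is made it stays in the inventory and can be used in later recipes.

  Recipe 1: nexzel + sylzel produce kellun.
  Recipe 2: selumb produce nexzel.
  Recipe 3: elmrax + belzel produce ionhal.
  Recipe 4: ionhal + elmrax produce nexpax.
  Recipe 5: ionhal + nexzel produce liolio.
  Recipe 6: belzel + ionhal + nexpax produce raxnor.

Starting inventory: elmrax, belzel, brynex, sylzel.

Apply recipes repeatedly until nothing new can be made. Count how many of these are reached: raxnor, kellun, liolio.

1

elmrax + belzel → ionhal (Recipe 3).
Using Recipe 4, ionhal and elmrax make nexpax.
belzel + ionhal + nexpax → raxnor (Recipe 6).
raxnor: reached.
kellun would need nexzel and sylzel (Recipe 1), but nexzel is never obtained.
liolio would need ionhal and nexzel (Recipe 5), but nexzel is never obtained.
Reached: raxnor — 1 of the 3.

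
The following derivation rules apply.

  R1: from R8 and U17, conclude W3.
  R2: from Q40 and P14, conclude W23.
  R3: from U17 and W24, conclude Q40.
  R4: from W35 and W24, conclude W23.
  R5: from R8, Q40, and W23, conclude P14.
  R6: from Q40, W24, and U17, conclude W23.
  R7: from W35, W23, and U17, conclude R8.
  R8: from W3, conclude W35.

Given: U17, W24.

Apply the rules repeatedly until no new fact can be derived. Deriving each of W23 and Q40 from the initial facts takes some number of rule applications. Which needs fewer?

Q40: U17 and W24 hold, so Q40 follows (R3). [1 rule application]
W23: U17 and W24 hold, so Q40 follows (R3). Q40, W24, and U17 hold, so W23 follows (R6). [2 rule applications]
Q40 needs fewer.

Q40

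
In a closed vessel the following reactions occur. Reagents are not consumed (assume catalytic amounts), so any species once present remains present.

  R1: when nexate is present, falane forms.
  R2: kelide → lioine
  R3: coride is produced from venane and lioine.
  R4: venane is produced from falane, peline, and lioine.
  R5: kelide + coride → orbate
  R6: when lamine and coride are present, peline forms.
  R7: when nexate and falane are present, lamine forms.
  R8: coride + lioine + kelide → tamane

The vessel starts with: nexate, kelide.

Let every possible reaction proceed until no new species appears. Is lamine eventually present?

nexate present → falane forms (R1).
nexate and falane present → lamine forms (R7).

Yes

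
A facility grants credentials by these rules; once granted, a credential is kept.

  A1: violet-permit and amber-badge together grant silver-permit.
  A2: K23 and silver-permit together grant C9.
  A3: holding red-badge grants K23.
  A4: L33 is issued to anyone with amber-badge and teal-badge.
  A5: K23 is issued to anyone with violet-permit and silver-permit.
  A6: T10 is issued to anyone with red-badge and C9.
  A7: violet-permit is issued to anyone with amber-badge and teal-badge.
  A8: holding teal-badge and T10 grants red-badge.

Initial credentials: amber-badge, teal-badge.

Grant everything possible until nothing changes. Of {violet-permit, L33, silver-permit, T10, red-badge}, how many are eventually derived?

Holding amber-badge and teal-badge grants violet-permit (A7).
Holding amber-badge and teal-badge grants L33 (A4).
Holding violet-permit and amber-badge grants silver-permit (A1).
violet-permit: reached.
L33: reached.
silver-permit: reached.
T10 would need red-badge and C9 (A6), but red-badge is never granted.
red-badge would need teal-badge and T10 (A8), but T10 is never granted.
Reached: violet-permit, L33, and silver-permit — 3 of the 5.

3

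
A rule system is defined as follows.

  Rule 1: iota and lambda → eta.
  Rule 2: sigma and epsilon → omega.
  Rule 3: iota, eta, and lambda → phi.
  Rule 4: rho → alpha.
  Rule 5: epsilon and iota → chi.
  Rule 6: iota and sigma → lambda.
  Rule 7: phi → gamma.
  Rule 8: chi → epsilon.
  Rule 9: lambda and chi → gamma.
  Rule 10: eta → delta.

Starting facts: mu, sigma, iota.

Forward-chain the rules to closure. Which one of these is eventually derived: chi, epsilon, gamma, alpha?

From iota and sigma, Rule 6 gives lambda.
From iota and lambda, Rule 1 gives eta.
iota, eta, and lambda hold, so phi follows (Rule 3).
From phi, Rule 7 gives gamma.
epsilon would need chi (Rule 8), but chi is never established. chi would need epsilon and iota (Rule 5), but epsilon is never established. alpha would need rho (Rule 4), but rho is never established.

gamma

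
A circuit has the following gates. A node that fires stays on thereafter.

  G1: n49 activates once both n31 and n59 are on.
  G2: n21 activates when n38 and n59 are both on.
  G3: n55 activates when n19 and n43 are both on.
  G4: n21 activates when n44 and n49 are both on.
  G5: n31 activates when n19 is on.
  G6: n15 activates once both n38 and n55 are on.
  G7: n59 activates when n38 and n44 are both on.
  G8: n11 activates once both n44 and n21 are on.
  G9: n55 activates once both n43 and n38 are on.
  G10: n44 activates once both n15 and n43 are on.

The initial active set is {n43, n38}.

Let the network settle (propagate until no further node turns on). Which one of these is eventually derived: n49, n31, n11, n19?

n11

n43 and n38 are on, so n55 activates (G9).
G6: n38 and n55 on → n15 on.
G10: n15 and n43 on → n44 on.
n38 and n44 are on, so n59 activates (G7).
n38 and n59 are on, so n21 activates (G2).
G8: n44 and n21 on → n11 on.
n49 would need n31 and n59 (G1), but n31 never turns on. n31 would need n19 (G5), but n19 never turns on. No rule produces n19, and it is not given.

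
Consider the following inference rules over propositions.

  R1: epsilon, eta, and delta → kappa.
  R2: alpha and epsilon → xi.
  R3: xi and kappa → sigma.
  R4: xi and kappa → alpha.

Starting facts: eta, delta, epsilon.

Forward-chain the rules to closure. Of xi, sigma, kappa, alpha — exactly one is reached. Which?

epsilon, eta, and delta hold, so kappa follows (R1).
xi would need alpha and epsilon (R2), but alpha is never established. alpha would need xi and kappa (R4), but xi is never established. sigma would need xi and kappa (R3), but xi is never established.

kappa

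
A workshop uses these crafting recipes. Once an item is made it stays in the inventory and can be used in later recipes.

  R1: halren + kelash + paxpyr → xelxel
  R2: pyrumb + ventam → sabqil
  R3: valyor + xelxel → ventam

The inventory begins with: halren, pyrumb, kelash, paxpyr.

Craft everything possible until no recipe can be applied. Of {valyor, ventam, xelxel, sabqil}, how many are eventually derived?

Using R1, halren, kelash, and paxpyr make xelxel.
No rule produces valyor, and it is not given.
ventam would need valyor and xelxel (R3), but valyor is never obtained.
xelxel: reached.
sabqil would need pyrumb and ventam (R2), but ventam is never obtained.
Reached: xelxel — 1 of the 4.

1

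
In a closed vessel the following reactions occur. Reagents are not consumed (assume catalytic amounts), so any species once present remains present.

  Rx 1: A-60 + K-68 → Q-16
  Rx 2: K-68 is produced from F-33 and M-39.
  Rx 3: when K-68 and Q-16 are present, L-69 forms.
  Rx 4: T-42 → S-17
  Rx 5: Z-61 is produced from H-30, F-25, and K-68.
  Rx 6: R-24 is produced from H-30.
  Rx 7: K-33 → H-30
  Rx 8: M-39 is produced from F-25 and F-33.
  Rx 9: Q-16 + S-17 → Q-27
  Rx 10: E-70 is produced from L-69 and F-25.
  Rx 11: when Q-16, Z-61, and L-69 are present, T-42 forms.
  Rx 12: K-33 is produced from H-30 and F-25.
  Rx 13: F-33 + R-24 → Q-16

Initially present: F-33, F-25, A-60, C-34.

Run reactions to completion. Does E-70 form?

F-25 and F-33 present → M-39 forms (Rx 8).
F-33 and M-39 present → K-68 forms (Rx 2).
A-60 and K-68 present → Q-16 forms (Rx 1).
K-68 and Q-16 present → L-69 forms (Rx 3).
L-69 and F-25 present → E-70 forms (Rx 10).

Yes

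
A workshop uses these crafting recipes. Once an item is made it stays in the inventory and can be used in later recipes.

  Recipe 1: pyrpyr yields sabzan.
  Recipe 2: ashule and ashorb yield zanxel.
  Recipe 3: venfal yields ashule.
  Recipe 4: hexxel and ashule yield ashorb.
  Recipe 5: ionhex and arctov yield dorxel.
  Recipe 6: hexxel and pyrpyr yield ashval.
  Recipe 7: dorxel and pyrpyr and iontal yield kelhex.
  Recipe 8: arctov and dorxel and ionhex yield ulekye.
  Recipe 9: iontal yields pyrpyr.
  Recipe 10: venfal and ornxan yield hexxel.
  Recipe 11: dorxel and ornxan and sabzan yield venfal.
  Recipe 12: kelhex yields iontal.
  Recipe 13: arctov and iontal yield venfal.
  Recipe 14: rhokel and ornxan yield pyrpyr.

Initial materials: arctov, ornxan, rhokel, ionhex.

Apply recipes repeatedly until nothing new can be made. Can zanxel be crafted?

Yes

ionhex and arctov → dorxel (Recipe 5).
Using Recipe 14, rhokel and ornxan make pyrpyr.
Using Recipe 1, pyrpyr makes sabzan.
dorxel and ornxan and sabzan → venfal (Recipe 11).
venfal → ashule (Recipe 3).
venfal and ornxan → hexxel (Recipe 10).
Using Recipe 4, hexxel and ashule make ashorb.
ashule and ashorb → zanxel (Recipe 2).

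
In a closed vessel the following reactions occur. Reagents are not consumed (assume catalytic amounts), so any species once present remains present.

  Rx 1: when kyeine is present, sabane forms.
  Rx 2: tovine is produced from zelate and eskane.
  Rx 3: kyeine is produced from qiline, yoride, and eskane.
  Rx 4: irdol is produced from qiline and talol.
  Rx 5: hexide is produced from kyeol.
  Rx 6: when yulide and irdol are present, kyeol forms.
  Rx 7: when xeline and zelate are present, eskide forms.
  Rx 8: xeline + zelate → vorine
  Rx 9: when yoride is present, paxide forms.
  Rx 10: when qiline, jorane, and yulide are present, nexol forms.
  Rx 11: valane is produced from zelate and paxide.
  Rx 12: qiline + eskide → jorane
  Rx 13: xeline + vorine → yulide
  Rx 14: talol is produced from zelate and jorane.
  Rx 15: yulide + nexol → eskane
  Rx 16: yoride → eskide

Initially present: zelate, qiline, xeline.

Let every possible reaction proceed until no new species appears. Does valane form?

valane would need zelate and paxide (Rx 11), but paxide never forms.

No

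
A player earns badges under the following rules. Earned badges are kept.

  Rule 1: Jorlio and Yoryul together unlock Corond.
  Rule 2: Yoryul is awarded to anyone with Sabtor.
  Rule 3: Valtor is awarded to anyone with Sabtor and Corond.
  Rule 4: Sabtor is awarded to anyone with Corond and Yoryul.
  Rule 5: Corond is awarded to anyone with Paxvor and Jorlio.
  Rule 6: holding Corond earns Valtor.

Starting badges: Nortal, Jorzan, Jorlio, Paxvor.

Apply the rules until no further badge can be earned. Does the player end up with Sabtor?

Sabtor would need Corond and Yoryul (Rule 4), but Yoryul is never earned.

No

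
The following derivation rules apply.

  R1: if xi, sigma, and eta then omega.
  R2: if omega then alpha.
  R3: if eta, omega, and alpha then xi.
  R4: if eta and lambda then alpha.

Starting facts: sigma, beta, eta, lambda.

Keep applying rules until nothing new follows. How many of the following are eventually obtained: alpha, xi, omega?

eta and lambda hold, so alpha follows (R4).
alpha: reached.
xi would need eta, omega, and alpha (R3), but omega is never established.
omega would need xi, sigma, and eta (R1), but xi is never established.
Reached: alpha — 1 of the 3.

1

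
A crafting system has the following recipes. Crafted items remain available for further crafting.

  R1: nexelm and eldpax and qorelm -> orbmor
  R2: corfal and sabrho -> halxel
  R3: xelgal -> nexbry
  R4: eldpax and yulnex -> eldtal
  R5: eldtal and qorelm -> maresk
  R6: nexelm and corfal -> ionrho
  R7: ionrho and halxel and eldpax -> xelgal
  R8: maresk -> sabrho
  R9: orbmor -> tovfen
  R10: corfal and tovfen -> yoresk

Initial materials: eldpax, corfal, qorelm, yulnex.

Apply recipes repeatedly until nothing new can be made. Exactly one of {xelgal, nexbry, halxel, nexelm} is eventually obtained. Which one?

eldpax and yulnex -> eldtal (R4).
Using R5, eldtal and qorelm make maresk.
Using R8, maresk makes sabrho.
corfal and sabrho -> halxel (R2).
nexbry would need xelgal (R3), but xelgal is never obtained. xelgal would need ionrho, halxel, and eldpax (R7), but ionrho is never obtained. No rule produces nexelm, and it is not given.

halxel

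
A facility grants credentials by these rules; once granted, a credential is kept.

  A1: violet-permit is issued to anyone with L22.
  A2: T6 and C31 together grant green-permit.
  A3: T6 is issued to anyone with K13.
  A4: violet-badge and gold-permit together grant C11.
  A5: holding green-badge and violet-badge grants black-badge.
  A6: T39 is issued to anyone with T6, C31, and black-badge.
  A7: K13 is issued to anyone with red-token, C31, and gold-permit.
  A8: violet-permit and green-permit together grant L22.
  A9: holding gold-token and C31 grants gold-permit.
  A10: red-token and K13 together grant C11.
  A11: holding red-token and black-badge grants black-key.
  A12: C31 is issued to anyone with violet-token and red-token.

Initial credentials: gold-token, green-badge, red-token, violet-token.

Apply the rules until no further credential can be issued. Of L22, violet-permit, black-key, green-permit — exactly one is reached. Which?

green-permit

Holding violet-token and red-token grants C31 (A12).
Holding gold-token and C31 grants gold-permit (A9).
Holding red-token, C31, and gold-permit grants K13 (A7).
Holding K13 grants T6 (A3).
Holding T6 and C31 grants green-permit (A2).
black-key would need red-token and black-badge (A11), but black-badge is never granted. violet-permit would need L22 (A1), but L22 is never granted. L22 would need violet-permit and green-permit (A8), but violet-permit is never granted.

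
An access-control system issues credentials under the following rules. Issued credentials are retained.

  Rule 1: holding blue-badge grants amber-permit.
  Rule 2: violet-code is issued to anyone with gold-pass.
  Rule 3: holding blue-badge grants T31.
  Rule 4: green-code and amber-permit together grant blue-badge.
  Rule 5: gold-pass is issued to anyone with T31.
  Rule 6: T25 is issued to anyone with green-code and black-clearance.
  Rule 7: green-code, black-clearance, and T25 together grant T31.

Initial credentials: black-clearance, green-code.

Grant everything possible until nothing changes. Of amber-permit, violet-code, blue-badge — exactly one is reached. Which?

violet-code

Holding green-code and black-clearance grants T25 (Rule 6).
Holding green-code, black-clearance, and T25 grants T31 (Rule 7).
Holding T31 grants gold-pass (Rule 5).
Holding gold-pass grants violet-code (Rule 2).
blue-badge would need green-code and amber-permit (Rule 4), but amber-permit is never granted. amber-permit would need blue-badge (Rule 1), but blue-badge is never granted.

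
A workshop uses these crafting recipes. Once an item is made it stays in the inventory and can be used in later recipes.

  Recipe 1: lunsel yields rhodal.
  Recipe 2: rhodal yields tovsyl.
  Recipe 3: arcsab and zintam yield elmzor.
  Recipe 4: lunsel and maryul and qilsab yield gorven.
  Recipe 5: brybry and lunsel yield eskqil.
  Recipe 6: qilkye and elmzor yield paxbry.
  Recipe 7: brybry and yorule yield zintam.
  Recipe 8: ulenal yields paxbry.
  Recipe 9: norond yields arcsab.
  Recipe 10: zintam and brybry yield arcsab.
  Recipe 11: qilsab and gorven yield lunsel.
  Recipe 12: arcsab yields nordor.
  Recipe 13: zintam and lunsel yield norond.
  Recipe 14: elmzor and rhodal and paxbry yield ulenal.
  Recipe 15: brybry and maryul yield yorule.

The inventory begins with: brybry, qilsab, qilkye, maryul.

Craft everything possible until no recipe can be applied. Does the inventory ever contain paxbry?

Using Recipe 15, brybry and maryul make yorule.
brybry and yorule → zintam (Recipe 7).
zintam and brybry → arcsab (Recipe 10).
Using Recipe 3, arcsab and zintam make elmzor.
qilkye and elmzor → paxbry (Recipe 6).

Yes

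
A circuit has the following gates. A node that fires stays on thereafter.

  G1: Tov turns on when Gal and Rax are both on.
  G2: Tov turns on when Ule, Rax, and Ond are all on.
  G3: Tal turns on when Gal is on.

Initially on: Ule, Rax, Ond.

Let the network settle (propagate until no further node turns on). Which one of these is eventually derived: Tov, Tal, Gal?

G2: Ule, Rax, and Ond on → Tov on.
No rule produces Gal, and it is not given. Tal would need Gal (G3), but Gal never turns on.

Tov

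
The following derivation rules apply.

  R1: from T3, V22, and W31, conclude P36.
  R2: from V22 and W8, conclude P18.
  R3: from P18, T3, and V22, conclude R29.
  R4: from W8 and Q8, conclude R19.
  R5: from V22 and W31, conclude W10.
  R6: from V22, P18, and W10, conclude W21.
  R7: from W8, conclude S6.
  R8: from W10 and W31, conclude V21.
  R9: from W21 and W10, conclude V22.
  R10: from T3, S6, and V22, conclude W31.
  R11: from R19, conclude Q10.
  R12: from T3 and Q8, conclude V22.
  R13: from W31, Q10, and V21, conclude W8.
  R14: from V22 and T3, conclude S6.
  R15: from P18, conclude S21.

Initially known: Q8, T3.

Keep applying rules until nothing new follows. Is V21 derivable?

T3 and Q8 hold, so V22 follows (R12).
V22 and T3 hold, so S6 follows (R14).
T3, S6, and V22 hold, so W31 follows (R10).
V22 and W31 hold, so W10 follows (R5).
From W10 and W31, R8 gives V21.

Yes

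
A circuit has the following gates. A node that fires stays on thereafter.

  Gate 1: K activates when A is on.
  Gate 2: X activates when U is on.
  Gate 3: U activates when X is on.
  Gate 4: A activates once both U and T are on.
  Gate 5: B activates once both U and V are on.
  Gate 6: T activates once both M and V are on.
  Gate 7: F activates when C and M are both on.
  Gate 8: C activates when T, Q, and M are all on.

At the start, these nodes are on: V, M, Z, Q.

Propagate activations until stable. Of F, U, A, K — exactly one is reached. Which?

M and V are on, so T activates (Gate 6).
T, Q, and M are on, so C activates (Gate 8).
C and M are on, so F activates (Gate 7).
K would need A (Gate 1), but A never turns on. A would need U and T (Gate 4), but U never turns on. U would need X (Gate 3), but X never turns on.

F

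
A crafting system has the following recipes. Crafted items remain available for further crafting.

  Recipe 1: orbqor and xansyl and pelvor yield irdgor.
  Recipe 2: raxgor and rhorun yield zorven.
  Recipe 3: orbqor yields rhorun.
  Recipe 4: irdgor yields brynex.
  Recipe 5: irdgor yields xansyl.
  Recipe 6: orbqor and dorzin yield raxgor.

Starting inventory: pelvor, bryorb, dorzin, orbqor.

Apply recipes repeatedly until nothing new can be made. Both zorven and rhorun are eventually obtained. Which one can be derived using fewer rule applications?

rhorun

rhorun: Using Recipe 3, orbqor makes rhorun. [1 rule application]
zorven: orbqor and dorzin → raxgor (Recipe 6). orbqor → rhorun (Recipe 3). raxgor and rhorun → zorven (Recipe 2). [3 rule applications]
rhorun needs fewer.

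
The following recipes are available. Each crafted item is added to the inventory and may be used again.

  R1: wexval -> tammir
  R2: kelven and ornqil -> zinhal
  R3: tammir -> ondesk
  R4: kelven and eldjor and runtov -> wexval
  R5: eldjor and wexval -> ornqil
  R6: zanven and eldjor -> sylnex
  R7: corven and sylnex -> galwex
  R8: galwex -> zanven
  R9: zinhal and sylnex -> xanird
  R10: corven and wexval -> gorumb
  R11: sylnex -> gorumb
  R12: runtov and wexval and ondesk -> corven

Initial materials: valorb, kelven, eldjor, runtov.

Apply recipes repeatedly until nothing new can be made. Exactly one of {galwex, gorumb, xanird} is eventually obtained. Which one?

gorumb

kelven and eldjor and runtov -> wexval (R4).
Using R1, wexval makes tammir.
Using R3, tammir makes ondesk.
Using R12, runtov, wexval, and ondesk make corven.
Using R10, corven and wexval make gorumb.
xanird would need zinhal and sylnex (R9), but sylnex is never obtained. galwex would need corven and sylnex (R7), but sylnex is never obtained.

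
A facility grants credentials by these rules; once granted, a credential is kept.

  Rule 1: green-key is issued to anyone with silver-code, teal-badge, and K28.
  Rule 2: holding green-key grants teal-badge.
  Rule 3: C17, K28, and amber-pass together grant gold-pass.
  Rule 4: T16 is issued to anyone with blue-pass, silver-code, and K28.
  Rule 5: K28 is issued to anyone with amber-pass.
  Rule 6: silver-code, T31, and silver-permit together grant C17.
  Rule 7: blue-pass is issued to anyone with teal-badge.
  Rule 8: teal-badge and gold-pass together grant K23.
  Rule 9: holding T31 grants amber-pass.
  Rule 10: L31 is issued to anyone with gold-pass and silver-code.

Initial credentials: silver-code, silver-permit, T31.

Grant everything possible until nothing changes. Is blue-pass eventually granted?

blue-pass would need teal-badge (Rule 7), but teal-badge is never granted.

No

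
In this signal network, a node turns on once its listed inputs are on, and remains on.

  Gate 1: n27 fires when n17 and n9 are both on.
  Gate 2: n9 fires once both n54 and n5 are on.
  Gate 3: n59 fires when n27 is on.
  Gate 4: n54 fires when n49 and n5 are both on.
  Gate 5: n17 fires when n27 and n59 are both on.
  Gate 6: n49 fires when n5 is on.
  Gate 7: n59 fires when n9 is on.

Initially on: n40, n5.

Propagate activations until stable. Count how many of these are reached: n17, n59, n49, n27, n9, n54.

n5 is on, so n49 fires (Gate 6).
n49 and n5 are on, so n54 fires (Gate 4).
n54 and n5 are on, so n9 fires (Gate 2).
n9 is on, so n59 fires (Gate 7).
n17 would need n27 and n59 (Gate 5), but n27 never turns on.
n59: reached.
n49: reached.
n27 would need n17 and n9 (Gate 1), but n17 never turns on.
n9: reached.
n54: reached.
Reached: n59, n49, n9, and n54 — 4 of the 6.

4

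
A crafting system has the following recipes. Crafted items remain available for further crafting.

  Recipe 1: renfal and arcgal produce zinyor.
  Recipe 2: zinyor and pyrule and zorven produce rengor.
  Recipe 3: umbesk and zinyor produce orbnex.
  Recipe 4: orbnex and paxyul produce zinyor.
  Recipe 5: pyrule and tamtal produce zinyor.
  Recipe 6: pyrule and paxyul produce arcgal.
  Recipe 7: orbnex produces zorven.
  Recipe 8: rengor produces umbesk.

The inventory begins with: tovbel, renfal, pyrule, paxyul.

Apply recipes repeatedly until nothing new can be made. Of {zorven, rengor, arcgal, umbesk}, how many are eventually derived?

Using Recipe 6, pyrule and paxyul make arcgal.
zorven would need orbnex (Recipe 7), but orbnex is never obtained.
rengor would need zinyor, pyrule, and zorven (Recipe 2), but zorven is never obtained.
arcgal: reached.
umbesk would need rengor (Recipe 8), but rengor is never obtained.
Reached: arcgal — 1 of the 4.

1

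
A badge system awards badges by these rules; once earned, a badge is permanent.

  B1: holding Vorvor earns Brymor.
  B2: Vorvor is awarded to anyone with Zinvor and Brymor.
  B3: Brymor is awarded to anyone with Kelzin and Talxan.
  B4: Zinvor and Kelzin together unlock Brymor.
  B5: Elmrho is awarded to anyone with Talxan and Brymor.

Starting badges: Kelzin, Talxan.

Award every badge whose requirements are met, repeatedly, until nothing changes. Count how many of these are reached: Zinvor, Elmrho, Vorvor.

1

With Kelzin and Talxan, Brymor is earned (B3).
With Talxan and Brymor, Elmrho is earned (B5).
No rule produces Zinvor, and it is not given.
Elmrho: reached.
Vorvor would need Zinvor and Brymor (B2), but Zinvor is never earned.
Reached: Elmrho — 1 of the 3.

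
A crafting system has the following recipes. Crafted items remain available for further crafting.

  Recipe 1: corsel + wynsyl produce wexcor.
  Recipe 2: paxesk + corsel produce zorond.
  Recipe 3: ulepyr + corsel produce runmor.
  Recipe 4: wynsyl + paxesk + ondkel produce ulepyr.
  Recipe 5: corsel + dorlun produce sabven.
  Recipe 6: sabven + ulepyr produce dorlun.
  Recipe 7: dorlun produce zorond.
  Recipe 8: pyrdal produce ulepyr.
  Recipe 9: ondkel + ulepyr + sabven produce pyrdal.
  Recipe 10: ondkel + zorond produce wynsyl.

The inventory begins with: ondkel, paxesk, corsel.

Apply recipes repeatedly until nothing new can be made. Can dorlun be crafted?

No

dorlun would need sabven and ulepyr (Recipe 6), but sabven is never obtained.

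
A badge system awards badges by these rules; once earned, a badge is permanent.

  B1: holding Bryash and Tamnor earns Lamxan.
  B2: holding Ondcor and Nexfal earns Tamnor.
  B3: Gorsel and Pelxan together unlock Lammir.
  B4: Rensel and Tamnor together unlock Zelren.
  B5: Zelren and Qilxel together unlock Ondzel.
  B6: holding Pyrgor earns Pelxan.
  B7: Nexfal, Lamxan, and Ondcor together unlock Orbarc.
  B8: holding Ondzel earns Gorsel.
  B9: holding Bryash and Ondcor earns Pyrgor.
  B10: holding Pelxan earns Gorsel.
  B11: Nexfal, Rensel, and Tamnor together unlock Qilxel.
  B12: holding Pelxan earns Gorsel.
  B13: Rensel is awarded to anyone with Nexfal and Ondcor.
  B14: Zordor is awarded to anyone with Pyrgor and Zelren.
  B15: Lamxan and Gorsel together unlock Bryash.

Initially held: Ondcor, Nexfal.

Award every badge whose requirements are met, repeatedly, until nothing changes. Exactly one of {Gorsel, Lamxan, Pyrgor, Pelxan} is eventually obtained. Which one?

Gorsel

With Nexfal and Ondcor, Rensel is earned (B13).
With Ondcor and Nexfal, Tamnor is earned (B2).
With Nexfal, Rensel, and Tamnor, Qilxel is earned (B11).
With Rensel and Tamnor, Zelren is earned (B4).
With Zelren and Qilxel, Ondzel is earned (B5).
With Ondzel, Gorsel is earned (B8).
Pyrgor would need Bryash and Ondcor (B9), but Bryash is never earned. Lamxan would need Bryash and Tamnor (B1), but Bryash is never earned. Pelxan would need Pyrgor (B6), but Pyrgor is never earned.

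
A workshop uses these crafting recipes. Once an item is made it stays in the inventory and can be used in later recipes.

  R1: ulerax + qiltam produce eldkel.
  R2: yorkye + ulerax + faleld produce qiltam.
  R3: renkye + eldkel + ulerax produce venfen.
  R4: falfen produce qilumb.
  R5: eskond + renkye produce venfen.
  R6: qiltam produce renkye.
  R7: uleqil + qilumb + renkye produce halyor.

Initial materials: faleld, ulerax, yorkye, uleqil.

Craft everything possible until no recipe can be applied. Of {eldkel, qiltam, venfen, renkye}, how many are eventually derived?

4

Using R2, yorkye, ulerax, and faleld make qiltam.
qiltam → renkye (R6).
Using R1, ulerax and qiltam make eldkel.
renkye + eldkel + ulerax → venfen (R3).
eldkel: reached.
qiltam: reached.
venfen: reached.
renkye: reached.
All 4 are reached.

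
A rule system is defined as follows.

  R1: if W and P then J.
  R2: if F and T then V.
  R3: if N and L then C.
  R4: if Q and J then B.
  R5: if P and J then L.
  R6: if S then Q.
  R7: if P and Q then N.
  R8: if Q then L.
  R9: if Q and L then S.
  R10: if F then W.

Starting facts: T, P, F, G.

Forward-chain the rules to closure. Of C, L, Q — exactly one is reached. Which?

L

F holds, so W follows (R10).
From W and P, R1 gives J.
P and J hold, so L follows (R5).
Q would need S (R6), but S is never established. C would need N and L (R3), but N is never established.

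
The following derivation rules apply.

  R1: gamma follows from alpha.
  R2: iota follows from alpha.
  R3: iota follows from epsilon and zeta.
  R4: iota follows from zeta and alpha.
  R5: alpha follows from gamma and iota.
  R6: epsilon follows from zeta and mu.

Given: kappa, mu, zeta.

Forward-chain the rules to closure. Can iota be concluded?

From zeta and mu, R6 gives epsilon.
From epsilon and zeta, R3 gives iota.

Yes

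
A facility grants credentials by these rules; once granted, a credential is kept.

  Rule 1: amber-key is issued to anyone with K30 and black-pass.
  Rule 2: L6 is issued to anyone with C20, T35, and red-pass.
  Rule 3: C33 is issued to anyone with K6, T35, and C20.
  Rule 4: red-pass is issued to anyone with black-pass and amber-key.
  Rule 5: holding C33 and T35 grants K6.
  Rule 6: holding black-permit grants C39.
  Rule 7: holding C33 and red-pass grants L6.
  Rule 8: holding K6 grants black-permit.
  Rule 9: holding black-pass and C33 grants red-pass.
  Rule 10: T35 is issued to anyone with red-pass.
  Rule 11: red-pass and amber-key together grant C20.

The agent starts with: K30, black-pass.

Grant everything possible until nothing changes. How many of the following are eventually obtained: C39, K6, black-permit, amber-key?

Holding K30 and black-pass grants amber-key (Rule 1).
C39 would need black-permit (Rule 6), but black-permit is never granted.
K6 would need C33 and T35 (Rule 5), but C33 is never granted.
black-permit would need K6 (Rule 8), but K6 is never granted.
amber-key: reached.
Reached: amber-key — 1 of the 4.

1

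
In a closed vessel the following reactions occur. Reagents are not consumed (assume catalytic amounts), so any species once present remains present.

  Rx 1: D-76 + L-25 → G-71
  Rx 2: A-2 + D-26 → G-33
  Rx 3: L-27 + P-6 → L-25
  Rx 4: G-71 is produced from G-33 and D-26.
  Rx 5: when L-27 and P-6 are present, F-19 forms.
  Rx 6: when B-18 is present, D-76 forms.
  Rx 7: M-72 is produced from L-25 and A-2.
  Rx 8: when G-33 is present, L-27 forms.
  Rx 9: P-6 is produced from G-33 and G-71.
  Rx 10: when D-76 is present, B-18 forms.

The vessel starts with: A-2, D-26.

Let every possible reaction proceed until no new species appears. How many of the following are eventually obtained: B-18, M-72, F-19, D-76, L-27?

A-2 and D-26 present → G-33 forms (Rx 2).
G-33 and D-26 present → G-71 forms (Rx 4).
G-33 present → L-27 forms (Rx 8).
G-33 and G-71 present → P-6 forms (Rx 9).
L-27 and P-6 present → F-19 forms (Rx 5).
L-27 and P-6 present → L-25 forms (Rx 3).
L-25 and A-2 present → M-72 forms (Rx 7).
B-18 would need D-76 (Rx 10), but D-76 never forms.
M-72: reached.
F-19: reached.
D-76 would need B-18 (Rx 6), but B-18 never forms.
L-27: reached.
Reached: M-72, F-19, and L-27 — 3 of the 5.

3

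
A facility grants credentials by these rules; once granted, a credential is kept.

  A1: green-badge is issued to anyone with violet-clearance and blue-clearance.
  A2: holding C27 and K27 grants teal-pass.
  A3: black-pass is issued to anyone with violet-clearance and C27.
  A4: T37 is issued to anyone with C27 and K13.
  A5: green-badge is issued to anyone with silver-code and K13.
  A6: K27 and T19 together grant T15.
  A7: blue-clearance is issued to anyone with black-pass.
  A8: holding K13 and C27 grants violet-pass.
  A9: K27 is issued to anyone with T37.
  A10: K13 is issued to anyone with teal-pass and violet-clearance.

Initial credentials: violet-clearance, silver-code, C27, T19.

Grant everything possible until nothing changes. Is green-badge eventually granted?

Yes

Holding violet-clearance and C27 grants black-pass (A3).
Holding black-pass grants blue-clearance (A7).
Holding violet-clearance and blue-clearance grants green-badge (A1).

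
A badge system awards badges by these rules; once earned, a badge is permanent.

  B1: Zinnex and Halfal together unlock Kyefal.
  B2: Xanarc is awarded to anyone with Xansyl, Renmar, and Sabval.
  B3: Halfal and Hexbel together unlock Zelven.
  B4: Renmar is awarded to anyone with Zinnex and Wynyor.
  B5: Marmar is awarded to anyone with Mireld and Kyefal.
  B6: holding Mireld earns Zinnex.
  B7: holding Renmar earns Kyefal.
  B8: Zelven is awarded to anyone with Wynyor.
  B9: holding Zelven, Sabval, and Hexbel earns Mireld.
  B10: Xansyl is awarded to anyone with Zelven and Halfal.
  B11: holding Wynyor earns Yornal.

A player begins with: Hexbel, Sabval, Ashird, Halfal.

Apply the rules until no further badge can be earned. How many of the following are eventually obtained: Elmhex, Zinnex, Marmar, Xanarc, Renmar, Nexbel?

With Halfal and Hexbel, Zelven is earned (B3).
With Zelven, Sabval, and Hexbel, Mireld is earned (B9).
With Mireld, Zinnex is earned (B6).
With Zinnex and Halfal, Kyefal is earned (B1).
With Mireld and Kyefal, Marmar is earned (B5).
No rule produces Elmhex, and it is not given.
Zinnex: reached.
Marmar: reached.
Xanarc would need Xansyl, Renmar, and Sabval (B2), but Renmar is never earned.
Renmar would need Zinnex and Wynyor (B4), but Wynyor is never earned.
No rule produces Nexbel, and it is not given.
Reached: Zinnex and Marmar — 2 of the 6.

2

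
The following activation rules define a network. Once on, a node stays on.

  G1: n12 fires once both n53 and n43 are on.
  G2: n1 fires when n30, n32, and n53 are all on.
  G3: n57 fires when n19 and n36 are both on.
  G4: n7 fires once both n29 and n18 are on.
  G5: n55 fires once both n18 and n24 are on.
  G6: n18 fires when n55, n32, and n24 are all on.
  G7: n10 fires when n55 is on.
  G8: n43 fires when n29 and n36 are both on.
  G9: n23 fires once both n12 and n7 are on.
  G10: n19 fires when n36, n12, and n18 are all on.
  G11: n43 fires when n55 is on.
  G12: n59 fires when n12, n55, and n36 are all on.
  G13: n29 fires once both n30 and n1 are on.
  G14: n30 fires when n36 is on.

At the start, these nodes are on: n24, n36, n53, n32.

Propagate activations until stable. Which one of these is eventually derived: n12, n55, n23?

G14: n36 on → n30 on.
G2: n30, n32, and n53 on → n1 on.
G13: n30 and n1 on → n29 on.
n29 and n36 are on, so n43 fires (G8).
n53 and n43 are on, so n12 fires (G1).
n23 would need n12 and n7 (G9), but n7 never turns on. n55 would need n18 and n24 (G5), but n18 never turns on.

n12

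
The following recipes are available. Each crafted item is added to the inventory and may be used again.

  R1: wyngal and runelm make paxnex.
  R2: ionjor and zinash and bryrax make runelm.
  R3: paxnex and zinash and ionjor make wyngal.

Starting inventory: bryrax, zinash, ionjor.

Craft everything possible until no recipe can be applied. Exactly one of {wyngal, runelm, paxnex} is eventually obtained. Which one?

Using R2, ionjor, zinash, and bryrax make runelm.
wyngal would need paxnex, zinash, and ionjor (R3), but paxnex is never obtained. paxnex would need wyngal and runelm (R1), but wyngal is never obtained.

runelm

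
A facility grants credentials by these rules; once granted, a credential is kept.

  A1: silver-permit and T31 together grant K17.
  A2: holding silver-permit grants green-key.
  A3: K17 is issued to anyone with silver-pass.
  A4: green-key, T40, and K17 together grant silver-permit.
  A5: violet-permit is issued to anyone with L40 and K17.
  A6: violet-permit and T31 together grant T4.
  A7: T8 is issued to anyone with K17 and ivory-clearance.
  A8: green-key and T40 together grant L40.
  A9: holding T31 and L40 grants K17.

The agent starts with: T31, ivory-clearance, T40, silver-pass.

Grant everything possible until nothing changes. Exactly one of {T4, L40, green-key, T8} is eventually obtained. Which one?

Holding silver-pass grants K17 (A3).
Holding K17 and ivory-clearance grants T8 (A7).
T4 would need violet-permit and T31 (A6), but violet-permit is never granted. green-key would need silver-permit (A2), but silver-permit is never granted. L40 would need green-key and T40 (A8), but green-key is never granted.

T8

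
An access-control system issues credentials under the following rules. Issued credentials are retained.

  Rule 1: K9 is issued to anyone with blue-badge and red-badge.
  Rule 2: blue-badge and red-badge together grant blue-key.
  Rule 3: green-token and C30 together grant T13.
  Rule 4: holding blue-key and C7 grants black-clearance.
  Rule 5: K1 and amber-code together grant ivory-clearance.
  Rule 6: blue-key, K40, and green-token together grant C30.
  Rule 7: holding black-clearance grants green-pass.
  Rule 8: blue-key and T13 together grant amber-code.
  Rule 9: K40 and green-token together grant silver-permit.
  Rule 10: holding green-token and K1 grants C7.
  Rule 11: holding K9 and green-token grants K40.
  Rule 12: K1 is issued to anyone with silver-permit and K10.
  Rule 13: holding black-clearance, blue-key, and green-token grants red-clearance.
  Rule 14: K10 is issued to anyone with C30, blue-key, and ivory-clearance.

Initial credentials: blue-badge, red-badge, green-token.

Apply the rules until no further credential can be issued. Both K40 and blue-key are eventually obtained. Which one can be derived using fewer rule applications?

blue-key: Holding blue-badge and red-badge grants blue-key (Rule 2). [1 rule application]
K40: Holding blue-badge and red-badge grants K9 (Rule 1). Holding K9 and green-token grants K40 (Rule 11). [2 rule applications]
blue-key needs fewer.

blue-key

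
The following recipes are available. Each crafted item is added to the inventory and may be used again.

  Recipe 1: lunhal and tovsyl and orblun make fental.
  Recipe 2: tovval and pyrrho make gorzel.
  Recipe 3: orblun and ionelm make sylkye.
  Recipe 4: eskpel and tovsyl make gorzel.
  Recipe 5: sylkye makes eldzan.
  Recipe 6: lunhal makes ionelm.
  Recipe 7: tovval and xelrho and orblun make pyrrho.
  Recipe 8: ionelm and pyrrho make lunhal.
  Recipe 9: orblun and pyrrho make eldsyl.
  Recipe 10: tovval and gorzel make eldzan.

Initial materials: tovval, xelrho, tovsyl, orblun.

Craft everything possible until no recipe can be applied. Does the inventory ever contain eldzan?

tovval and xelrho and orblun → pyrrho (Recipe 7).
tovval and pyrrho → gorzel (Recipe 2).
Using Recipe 10, tovval and gorzel make eldzan.

Yes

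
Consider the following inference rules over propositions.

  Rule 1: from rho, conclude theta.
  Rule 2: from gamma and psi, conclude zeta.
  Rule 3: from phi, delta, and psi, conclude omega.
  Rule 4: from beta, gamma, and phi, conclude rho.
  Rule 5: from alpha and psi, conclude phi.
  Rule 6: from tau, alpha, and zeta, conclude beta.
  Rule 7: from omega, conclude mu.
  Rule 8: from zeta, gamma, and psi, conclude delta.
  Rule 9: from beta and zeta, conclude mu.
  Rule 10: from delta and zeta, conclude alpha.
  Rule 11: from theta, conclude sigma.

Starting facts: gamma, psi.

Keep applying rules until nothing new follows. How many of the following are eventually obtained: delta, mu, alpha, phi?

gamma and psi hold, so zeta follows (Rule 2).
zeta, gamma, and psi hold, so delta follows (Rule 8).
delta and zeta hold, so alpha follows (Rule 10).
From alpha and psi, Rule 5 gives phi.
phi, delta, and psi hold, so omega follows (Rule 3).
omega holds, so mu follows (Rule 7).
delta: reached.
mu: reached.
alpha: reached.
phi: reached.
All 4 are reached.

4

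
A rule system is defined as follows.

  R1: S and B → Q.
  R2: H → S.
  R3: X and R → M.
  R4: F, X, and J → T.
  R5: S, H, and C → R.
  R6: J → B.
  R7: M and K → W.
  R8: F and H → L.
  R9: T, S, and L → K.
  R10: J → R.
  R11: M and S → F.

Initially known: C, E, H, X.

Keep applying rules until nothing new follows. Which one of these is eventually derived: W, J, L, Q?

L

H holds, so S follows (R2).
S, H, and C hold, so R follows (R5).
X and R hold, so M follows (R3).
From M and S, R11 gives F.
From F and H, R8 gives L.
No rule produces J, and it is not given. Q would need S and B (R1), but B is never established. W would need M and K (R7), but K is never established.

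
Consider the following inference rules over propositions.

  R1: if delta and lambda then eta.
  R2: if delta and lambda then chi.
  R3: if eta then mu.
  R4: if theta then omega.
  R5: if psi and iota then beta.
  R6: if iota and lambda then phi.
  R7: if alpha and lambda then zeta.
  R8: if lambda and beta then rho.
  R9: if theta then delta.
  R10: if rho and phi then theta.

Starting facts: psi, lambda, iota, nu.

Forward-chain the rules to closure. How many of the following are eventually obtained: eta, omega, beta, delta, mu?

5

iota and lambda hold, so phi follows (R6).
psi and iota hold, so beta follows (R5).
lambda and beta hold, so rho follows (R8).
From rho and phi, R10 gives theta.
theta holds, so delta follows (R9).
theta holds, so omega follows (R4).
delta and lambda hold, so eta follows (R1).
eta holds, so mu follows (R3).
eta: reached.
omega: reached.
beta: reached.
delta: reached.
mu: reached.
All 5 are reached.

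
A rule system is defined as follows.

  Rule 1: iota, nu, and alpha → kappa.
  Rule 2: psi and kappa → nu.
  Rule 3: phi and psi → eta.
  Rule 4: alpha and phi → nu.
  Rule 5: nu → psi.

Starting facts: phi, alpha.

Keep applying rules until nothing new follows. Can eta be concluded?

Yes

From alpha and phi, Rule 4 gives nu.
From nu, Rule 5 gives psi.
From phi and psi, Rule 3 gives eta.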